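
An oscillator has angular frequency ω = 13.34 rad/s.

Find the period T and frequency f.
T = 2π/ω = 2π/13.34 = 0.471 s; f = ω/2π = 2.123 Hz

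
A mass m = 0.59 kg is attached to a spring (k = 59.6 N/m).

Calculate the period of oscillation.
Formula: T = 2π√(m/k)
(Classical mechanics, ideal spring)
T = 2π√(m/k) = 2π√(0.59/59.6) = 0.6251 s; f = 1/T = 1.6 Hz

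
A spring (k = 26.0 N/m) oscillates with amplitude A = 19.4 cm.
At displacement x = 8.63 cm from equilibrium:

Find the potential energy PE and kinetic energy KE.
E_total = ½kA² = ½×26.0×(0.194)² = 0.4893 J
PE = ½kx² = ½×26.0×(0.0863)² = 0.09682 J
KE = E_total − PE = 0.3924 J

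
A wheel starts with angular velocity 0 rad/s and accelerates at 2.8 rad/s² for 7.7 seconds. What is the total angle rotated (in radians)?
θ = ω₀t + ½αt² = 0×7.7 + ½×2.8×7.7² = 83.01 rad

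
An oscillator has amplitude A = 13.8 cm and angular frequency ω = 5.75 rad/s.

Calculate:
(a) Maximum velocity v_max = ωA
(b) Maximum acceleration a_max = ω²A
v_max = ωA = 5.75×0.138 = 0.7935 m/s
a_max = ω²A = 5.75²×0.138 = 4.563 m/s²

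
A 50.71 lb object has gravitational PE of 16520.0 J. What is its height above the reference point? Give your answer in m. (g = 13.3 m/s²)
PE = mgh → h = PE/(mg) = 1.652e+04 J / (23 kg × 13.3 m/s²) = 54 m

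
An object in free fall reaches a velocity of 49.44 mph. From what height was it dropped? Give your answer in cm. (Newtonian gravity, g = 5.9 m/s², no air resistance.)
h = v²/(2g) (with unit conversion) = 4140.0 cm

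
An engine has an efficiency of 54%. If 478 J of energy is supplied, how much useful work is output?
W_out = η × W_in = 0.54 × 478 = 258.12 J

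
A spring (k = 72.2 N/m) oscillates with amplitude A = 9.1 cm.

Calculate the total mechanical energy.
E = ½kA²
E = ½kA² = ½×72.2×(0.091)² = 0.2989 J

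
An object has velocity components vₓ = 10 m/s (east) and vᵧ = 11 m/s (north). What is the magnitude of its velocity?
|v| = √(vₓ² + vᵧ²) = √(10² + 11²) = √(221) = 14.87 m/s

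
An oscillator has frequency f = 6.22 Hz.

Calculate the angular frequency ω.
ω = 2πf = 2π×6.22 = 39.08 rad/s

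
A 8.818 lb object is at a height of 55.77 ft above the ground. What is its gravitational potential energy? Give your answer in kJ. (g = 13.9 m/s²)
PE = mgh = 4 kg × 13.9 m/s² × 17 m = 945.1 J = 0.9451 kJ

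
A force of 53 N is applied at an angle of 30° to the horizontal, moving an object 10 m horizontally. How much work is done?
W = Fd cosθ = 53×10×cos(30°) = 458.99 J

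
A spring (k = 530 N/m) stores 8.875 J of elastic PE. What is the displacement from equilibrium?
PE = ½kx² → x = √(2PE/k) = √(2×8.875/530) = 0.183 m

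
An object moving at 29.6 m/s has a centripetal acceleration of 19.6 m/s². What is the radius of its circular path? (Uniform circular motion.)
r = v²/a_c = 29.6²/19.6 = 44.7 m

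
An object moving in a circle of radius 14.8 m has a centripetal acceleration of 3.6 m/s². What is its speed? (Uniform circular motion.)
v = √(a_c × r) = √(3.6 × 14.8) = 7.3 m/s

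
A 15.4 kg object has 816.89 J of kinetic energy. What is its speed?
KE = ½mv² → v = √(2KE/m) = √(2×816.89/15.4) = 10.3 m/s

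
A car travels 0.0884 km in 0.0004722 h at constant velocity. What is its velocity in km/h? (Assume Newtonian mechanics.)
v = d/t (with unit conversion) = 187.2 km/h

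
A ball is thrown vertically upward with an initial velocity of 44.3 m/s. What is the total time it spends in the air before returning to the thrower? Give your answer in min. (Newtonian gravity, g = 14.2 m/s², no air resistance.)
t_total = 2v₀/g (with unit conversion) = 0.104 min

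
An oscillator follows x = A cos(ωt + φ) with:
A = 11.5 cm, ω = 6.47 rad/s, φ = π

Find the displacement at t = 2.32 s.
x = A cos(ωt + φ) = 11.5×cos(6.47×2.32 + π) = 8.814 cm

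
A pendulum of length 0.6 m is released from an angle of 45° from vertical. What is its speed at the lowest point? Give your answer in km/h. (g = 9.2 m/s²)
h = L(1 − cosθ) = 0.6×(1 − cos45°) = 0.1757 m
v = √(2gh) = √(2×9.2×0.1757) = 1.798 m/s = 6.474 km/h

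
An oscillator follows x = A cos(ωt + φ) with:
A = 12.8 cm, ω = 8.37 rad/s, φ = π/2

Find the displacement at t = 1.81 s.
x = A cos(ωt + φ) = 12.8×cos(8.37×1.81 + π/2) = -6.78 cm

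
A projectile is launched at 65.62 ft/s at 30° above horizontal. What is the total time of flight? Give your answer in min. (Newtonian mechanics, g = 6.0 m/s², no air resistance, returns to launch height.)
T = 2v₀sin(θ)/g (with unit conversion) = 0.05556 min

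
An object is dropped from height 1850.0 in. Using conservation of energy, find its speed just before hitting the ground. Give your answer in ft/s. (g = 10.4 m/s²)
mgh = ½mv² → v = √(2gh) = √(2×10.4×46.99) = 31.26 m/s = 102.6 ft/s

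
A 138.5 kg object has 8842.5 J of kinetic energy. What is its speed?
KE = ½mv² → v = √(2KE/m) = √(2×8842.5/138.5) = 11.3 m/s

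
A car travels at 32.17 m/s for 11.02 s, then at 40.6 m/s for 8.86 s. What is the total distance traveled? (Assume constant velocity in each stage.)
d₁ = v₁t₁ = 32.17 × 11.02 = 354.513 m
d₂ = v₂t₂ = 40.6 × 8.86 = 359.716 m
d_total = 354.513 + 359.716 = 714.23 m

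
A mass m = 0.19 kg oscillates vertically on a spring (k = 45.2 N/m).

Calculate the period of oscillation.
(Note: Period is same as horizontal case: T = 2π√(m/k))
T = 2π√(m/k) = 2π√(0.19/45.2) = 0.4074 s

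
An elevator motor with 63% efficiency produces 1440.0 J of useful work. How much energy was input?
W_in = W_out/η = 1440.0/0.63 = 2285.7 J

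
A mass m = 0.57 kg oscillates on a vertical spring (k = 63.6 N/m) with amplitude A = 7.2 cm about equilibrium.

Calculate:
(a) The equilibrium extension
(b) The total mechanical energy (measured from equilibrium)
x_eq = mg/k = 0.57×9.81/63.6 = 0.08792 m = 8.792 cm
E = ½kA² = ½×63.6×(0.072)² = 0.1649 J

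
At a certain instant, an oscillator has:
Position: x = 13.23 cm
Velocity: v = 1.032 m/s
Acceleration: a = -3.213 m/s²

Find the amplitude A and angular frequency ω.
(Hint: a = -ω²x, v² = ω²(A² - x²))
a = −ω²x → ω = √(|a|/x) = √(3.213/0.1323) = 4.928 rad/s
v² = ω²(A² − x²) → A = √(x² + v²/ω²) = √(0.1323² + 1.032²/4.928²) = 0.2477 m = 24.77 cm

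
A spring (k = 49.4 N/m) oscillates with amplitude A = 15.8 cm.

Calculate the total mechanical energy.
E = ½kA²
E = ½kA² = ½×49.4×(0.158)² = 0.6166 J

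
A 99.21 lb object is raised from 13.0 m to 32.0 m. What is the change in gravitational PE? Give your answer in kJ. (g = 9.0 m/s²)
ΔPE = mg(h₂ − h₁) = 45 kg × 9.0 m/s² × (32 − 13) m = 7695 J = 7.695 kJ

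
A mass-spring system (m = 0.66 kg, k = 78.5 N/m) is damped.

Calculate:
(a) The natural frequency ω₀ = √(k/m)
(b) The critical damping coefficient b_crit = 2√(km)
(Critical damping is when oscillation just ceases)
ω₀ = √(k/m) = √(78.5/0.66) = 10.91 rad/s
b_crit = 2√(km) = 2√(78.5×0.66) = 14.4 kg/s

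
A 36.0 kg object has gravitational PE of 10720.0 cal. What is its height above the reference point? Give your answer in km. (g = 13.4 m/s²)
PE = mgh → h = PE/(mg) = 4.485e+04 J / (36 kg × 13.4 m/s²) = 92.98 m = 0.09298 km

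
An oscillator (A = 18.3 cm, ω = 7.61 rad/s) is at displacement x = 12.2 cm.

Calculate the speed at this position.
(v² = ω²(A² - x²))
v = ω√(A² − x²) = 7.61×√(0.183² − 0.122²) = 1.038 m/s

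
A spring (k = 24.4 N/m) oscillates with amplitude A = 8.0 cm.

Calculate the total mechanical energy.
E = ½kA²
E = ½kA² = ½×24.4×(0.08)² = 0.07808 J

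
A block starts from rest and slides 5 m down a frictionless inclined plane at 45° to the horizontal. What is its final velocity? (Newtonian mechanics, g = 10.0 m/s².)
a = g sin(θ) = 10.0 × sin(45°) = 7.07 m/s²
v = √(2ad) = √(2 × 7.07 × 5) = 8.41 m/s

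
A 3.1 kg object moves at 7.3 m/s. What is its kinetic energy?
KE = ½mv² = ½×3.1×7.3² = 82.5995 J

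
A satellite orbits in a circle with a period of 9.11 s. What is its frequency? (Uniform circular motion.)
f = 1/T = 1/9.11 = 0.1098 Hz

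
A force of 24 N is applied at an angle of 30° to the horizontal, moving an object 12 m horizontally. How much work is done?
W = Fd cosθ = 24×12×cos(30°) = 249.42 J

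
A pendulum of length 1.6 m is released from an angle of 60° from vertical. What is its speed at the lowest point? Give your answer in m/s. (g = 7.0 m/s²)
h = L(1 − cosθ) = 1.6×(1 − cos60°) = 0.8 m
v = √(2gh) = √(2×7.0×0.8) = 3.347 m/s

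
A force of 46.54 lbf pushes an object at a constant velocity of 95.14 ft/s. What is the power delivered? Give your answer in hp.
P = Fv = 207 N × 29 m/s = 6003 W = 8.051 hp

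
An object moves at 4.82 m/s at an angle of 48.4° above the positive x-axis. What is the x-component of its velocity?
vₓ = v cos(θ) = 4.82 × cos(48.4°) = 3.2 m/s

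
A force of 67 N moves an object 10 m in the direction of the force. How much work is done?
W = Fd = 67×10 = 670.0 J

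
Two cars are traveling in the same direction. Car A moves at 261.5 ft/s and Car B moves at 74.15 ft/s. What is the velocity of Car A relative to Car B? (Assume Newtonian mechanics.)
v_rel = v_A - v_B = 261.5 - 74.15 = 187.3 ft/s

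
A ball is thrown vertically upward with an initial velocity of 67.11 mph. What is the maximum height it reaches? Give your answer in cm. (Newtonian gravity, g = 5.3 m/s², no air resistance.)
h_max = v₀²/(2g) (with unit conversion) = 8491.0 cm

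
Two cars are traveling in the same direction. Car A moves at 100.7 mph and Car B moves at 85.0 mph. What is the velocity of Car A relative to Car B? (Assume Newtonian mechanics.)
v_rel = v_A - v_B = 100.7 - 85.0 = 15.7 mph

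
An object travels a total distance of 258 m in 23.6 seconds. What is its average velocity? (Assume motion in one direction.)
v_avg = Δd / Δt = 258 / 23.6 = 10.93 m/s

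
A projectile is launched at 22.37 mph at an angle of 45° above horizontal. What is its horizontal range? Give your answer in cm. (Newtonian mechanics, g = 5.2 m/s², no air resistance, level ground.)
R = v₀² sin(2θ) / g (with unit conversion) = 1923.0 cm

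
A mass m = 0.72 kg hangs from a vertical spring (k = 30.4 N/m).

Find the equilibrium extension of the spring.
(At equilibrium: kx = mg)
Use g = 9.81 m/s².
x_eq = mg/k = 0.72×9.81/30.4 = 0.2323 m = 23.23 cm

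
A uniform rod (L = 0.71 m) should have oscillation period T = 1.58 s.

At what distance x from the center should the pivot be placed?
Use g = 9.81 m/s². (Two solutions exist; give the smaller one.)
T = 2π√((L²/12 + x²)/(gx)). Let c = T²g/(4π²) = 0.6203.
x² − cx + L²/12 = 0 → x = (c − √(c² − L²/3))/2 = 0.07737 m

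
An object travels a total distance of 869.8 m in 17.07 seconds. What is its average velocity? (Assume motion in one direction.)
v_avg = Δd / Δt = 869.8 / 17.07 = 50.95 m/s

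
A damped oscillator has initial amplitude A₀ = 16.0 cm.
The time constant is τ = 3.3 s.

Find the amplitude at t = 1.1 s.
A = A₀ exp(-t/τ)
A = A₀ exp(−t/τ) = 16.0×exp(−1.1/3.3) = 11.46 cm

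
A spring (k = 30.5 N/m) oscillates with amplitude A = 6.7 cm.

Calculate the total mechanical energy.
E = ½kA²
E = ½kA² = ½×30.5×(0.067)² = 0.06846 J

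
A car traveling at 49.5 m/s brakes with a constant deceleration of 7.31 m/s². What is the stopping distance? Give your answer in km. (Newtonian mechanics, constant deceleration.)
d = v₀² / (2a) (with unit conversion) = 0.1676 km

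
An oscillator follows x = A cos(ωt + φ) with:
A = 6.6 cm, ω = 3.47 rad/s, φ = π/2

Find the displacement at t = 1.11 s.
x = A cos(ωt + φ) = 6.6×cos(3.47×1.11 + π/2) = 4.303 cm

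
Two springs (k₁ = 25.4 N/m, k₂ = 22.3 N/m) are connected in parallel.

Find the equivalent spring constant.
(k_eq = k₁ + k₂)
k_eq = k₁ + k₂ = 25.4 + 22.3 = 47.7 N/m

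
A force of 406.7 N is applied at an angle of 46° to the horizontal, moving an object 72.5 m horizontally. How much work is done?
W = Fd cosθ = 406.7×72.5×cos(46°) = 20483.0 J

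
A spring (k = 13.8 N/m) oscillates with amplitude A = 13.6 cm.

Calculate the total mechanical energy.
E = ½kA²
E = ½kA² = ½×13.8×(0.136)² = 0.1276 J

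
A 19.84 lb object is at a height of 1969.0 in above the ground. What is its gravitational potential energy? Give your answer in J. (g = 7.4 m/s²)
PE = mgh = 8.999 kg × 7.4 m/s² × 50.01 m = 3331 J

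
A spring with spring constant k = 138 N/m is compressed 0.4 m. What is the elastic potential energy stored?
PE = ½kx² = ½×138×0.4² = 11.04 J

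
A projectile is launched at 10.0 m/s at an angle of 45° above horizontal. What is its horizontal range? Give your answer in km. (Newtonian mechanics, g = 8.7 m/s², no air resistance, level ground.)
R = v₀² sin(2θ) / g (with unit conversion) = 0.01149 km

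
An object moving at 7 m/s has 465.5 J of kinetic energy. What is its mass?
KE = ½mv² → m = 2KE/v² = 2×465.5/7² = 19.0 kg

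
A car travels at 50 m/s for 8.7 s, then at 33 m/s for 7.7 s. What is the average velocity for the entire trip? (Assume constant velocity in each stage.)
d₁ = v₁t₁ = 50 × 8.7 = 435 m
d₂ = v₂t₂ = 33 × 7.7 = 254.1 m
d_total = 689.1 m, t_total = 16.4 s
v_avg = d_total/t_total = 689.1/16.4 = 42.02 m/s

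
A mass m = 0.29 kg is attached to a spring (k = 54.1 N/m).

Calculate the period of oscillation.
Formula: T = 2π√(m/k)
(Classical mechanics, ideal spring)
T = 2π√(m/k) = 2π√(0.29/54.1) = 0.46 s; f = 1/T = 2.174 Hz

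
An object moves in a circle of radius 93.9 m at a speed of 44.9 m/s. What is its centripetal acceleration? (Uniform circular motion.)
a_c = v²/r = 44.9²/93.9 = 2016.01/93.9 = 21.47 m/s²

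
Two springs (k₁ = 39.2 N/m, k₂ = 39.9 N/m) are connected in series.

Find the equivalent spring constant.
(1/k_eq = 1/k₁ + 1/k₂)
1/k_eq = 1/39.2 + 1/39.9 = 0.050573; k_eq = 19.77 N/m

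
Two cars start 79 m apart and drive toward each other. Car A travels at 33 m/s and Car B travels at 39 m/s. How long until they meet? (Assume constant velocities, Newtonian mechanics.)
Combined speed: v_combined = 33 + 39 = 72 m/s
Time to meet: t = d/72 = 79/72 = 1.1 s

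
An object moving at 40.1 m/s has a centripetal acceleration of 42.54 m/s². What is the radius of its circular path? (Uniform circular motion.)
r = v²/a_c = 40.1²/42.54 = 37.8 m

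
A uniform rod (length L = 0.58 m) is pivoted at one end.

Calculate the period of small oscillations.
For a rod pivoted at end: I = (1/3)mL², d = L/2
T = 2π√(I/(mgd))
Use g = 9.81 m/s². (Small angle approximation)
I/m = (1/3)L² = 0.1121 m²; d = L/2 = 0.29 m
T = 2π√(I/(mgd)) = 2π√(0.1121/(9.81×0.29)) = 1.247 s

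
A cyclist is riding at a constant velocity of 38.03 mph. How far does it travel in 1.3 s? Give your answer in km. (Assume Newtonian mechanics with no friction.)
d = vt (with unit conversion) = 0.0221 km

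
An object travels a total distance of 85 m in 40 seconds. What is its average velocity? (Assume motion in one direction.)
v_avg = Δd / Δt = 85 / 40 = 2.12 m/s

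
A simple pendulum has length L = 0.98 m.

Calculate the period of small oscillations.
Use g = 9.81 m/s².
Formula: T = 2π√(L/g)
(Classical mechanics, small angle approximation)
T = 2π√(L/g) = 2π√(0.98/9.81) = 1.986 s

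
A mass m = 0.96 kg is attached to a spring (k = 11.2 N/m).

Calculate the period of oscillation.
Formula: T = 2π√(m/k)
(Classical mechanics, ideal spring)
T = 2π√(m/k) = 2π√(0.96/11.2) = 1.84 s; f = 1/T = 0.5436 Hz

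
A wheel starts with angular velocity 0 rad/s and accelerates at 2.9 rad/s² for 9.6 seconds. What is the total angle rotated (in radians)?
θ = ω₀t + ½αt² = 0×9.6 + ½×2.9×9.6² = 133.63 rad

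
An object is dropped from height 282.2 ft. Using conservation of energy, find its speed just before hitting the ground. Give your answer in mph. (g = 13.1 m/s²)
mgh = ½mv² → v = √(2gh) = √(2×13.1×86.01) = 47.47 m/s = 106.2 mph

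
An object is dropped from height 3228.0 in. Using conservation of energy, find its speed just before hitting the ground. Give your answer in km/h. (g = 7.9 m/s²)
mgh = ½mv² → v = √(2gh) = √(2×7.9×81.99) = 35.99 m/s = 129.6 km/h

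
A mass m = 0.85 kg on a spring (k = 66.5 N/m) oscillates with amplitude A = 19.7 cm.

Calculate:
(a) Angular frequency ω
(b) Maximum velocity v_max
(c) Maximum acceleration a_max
ω = √(k/m) = √(66.5/0.85) = 8.845 rad/s
v_max = ωA = 8.845×0.197 = 1.742 m/s
a_max = ω²A = 8.845²×0.197 = 15.41 m/s²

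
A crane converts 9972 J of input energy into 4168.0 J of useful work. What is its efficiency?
η = W_out/W_in = 4168.0/9972 = 0.418 = 41.8%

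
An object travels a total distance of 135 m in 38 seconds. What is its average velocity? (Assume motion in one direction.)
v_avg = Δd / Δt = 135 / 38 = 3.55 m/s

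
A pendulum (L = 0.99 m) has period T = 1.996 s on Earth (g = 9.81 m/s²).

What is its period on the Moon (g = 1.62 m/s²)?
T = 2π√(L/g), so T_moon/T_earth = √(g_earth/g_moon)
T_moon = 2π√(0.99/1.62) = 4.912 s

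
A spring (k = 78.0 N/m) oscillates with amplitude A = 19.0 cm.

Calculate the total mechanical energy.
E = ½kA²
E = ½kA² = ½×78.0×(0.19)² = 1.408 J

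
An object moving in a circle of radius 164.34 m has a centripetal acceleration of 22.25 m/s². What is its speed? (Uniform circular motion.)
v = √(a_c × r) = √(22.25 × 164.34) = 60.47 m/s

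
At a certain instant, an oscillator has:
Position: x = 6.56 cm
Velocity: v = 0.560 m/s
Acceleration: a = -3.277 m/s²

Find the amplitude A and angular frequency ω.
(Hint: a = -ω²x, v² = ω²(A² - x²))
a = −ω²x → ω = √(|a|/x) = √(3.277/0.0656) = 7.068 rad/s
v² = ω²(A² − x²) → A = √(x² + v²/ω²) = √(0.0656² + 0.56²/7.068²) = 0.1029 m = 10.29 cm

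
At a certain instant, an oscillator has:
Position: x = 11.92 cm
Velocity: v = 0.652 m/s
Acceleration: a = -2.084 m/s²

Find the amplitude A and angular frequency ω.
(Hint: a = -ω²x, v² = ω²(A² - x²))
a = −ω²x → ω = √(|a|/x) = √(2.084/0.1192) = 4.181 rad/s
v² = ω²(A² − x²) → A = √(x² + v²/ω²) = √(0.1192² + 0.652²/4.181²) = 0.1963 m = 19.63 cm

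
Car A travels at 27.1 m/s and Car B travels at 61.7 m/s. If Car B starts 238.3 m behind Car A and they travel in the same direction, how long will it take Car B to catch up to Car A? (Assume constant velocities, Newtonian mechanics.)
Relative speed: v_rel = 61.7 - 27.1 = 34.6 m/s
Time to catch: t = d₀/v_rel = 238.3/34.6 = 6.89 s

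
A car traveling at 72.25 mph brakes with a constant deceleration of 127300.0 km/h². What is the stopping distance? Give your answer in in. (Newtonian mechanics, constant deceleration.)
d = v₀² / (2a) (with unit conversion) = 2091.0 in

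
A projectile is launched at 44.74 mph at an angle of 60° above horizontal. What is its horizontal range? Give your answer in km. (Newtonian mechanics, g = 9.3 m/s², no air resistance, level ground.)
R = v₀² sin(2θ) / g (with unit conversion) = 0.03725 km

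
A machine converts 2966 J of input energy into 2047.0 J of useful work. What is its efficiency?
η = W_out/W_in = 2047.0/2966 = 0.6902 = 69.02%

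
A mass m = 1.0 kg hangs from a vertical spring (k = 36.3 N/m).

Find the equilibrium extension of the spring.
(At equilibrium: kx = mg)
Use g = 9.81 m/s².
x_eq = mg/k = 1.0×9.81/36.3 = 0.2702 m = 27.02 cm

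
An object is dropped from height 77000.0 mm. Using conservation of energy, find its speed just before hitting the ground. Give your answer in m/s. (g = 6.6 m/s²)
mgh = ½mv² → v = √(2gh) = √(2×6.6×77) = 31.88 m/s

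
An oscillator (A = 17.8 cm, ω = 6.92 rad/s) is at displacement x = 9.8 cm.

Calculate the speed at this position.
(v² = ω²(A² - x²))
v = ω√(A² − x²) = 6.92×√(0.178² − 0.098²) = 1.028 m/s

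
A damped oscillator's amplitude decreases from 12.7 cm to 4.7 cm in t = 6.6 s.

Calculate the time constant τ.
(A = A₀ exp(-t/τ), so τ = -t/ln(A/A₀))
A/A₀ = 4.7/12.7 = 0.3701; ln(A/A₀) = -0.994
τ = −t/ln(A/A₀) = −6.6/-0.994 = 6.64 s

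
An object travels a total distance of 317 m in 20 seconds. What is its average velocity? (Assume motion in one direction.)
v_avg = Δd / Δt = 317 / 20 = 15.85 m/s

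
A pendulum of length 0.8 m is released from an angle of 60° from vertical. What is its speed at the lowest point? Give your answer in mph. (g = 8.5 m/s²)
h = L(1 − cosθ) = 0.8×(1 − cos60°) = 0.4 m
v = √(2gh) = √(2×8.5×0.4) = 2.608 m/s = 5.833 mph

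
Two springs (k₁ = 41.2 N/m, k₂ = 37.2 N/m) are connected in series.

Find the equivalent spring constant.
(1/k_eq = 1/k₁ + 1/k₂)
1/k_eq = 1/41.2 + 1/37.2 = 0.051154; k_eq = 19.55 N/m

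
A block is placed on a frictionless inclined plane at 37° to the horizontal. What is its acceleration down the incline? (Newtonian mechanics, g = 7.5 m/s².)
a = g sin(θ) = 7.5 × sin(37°) = 7.5 × 0.6018 = 4.51 m/s²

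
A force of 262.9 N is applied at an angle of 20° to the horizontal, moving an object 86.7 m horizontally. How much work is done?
W = Fd cosθ = 262.9×86.7×cos(20°) = 21419.0 J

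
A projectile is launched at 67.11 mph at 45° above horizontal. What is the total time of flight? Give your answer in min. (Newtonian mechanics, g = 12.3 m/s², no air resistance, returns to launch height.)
T = 2v₀sin(θ)/g (with unit conversion) = 0.05749 min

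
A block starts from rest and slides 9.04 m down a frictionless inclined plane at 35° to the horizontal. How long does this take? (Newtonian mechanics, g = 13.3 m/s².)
a = g sin(θ) = 13.3 × sin(35°) = 7.63 m/s²
t = √(2d/a) = √(2 × 9.04 / 7.63) = 1.54 s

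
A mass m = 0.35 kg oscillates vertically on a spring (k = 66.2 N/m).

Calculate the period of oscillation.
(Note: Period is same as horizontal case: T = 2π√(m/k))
T = 2π√(m/k) = 2π√(0.35/66.2) = 0.4569 s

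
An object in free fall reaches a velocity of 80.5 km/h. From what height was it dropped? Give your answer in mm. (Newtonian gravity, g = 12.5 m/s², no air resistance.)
h = v²/(2g) (with unit conversion) = 20000.0 mm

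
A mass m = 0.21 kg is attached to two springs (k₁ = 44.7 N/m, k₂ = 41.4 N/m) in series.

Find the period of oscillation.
k_eq = k₁k₂/(k₁+k₂) = 21.49 N/m
T = 2π√(m/k_eq) = 2π√(0.21/21.49) = 0.6211 s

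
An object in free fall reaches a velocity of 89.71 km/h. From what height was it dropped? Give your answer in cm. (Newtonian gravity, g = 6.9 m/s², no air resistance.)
h = v²/(2g) (with unit conversion) = 4500.0 cm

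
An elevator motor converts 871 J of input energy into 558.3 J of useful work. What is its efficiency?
η = W_out/W_in = 558.3/871 = 0.641 = 64.1%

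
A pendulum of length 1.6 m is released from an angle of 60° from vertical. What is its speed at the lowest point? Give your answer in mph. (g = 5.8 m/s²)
h = L(1 − cosθ) = 1.6×(1 − cos60°) = 0.8 m
v = √(2gh) = √(2×5.8×0.8) = 3.046 m/s = 6.814 mph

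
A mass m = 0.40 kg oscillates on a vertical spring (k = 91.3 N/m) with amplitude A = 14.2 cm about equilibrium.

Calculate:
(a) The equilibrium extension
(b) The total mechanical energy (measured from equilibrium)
x_eq = mg/k = 0.4×9.81/91.3 = 0.04298 m = 4.298 cm
E = ½kA² = ½×91.3×(0.142)² = 0.9205 J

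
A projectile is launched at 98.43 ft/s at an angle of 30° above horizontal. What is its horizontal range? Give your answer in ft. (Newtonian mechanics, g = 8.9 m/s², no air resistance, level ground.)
R = v₀² sin(2θ) / g (with unit conversion) = 287.3 ft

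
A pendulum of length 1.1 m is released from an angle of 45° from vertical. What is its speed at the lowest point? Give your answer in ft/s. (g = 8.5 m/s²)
h = L(1 − cosθ) = 1.1×(1 − cos45°) = 0.3222 m
v = √(2gh) = √(2×8.5×0.3222) = 2.34 m/s = 7.678 ft/s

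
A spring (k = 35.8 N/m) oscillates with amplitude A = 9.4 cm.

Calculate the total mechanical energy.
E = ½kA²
E = ½kA² = ½×35.8×(0.094)² = 0.1582 J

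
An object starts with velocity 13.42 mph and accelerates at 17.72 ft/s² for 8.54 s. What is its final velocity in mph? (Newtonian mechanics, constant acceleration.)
v = v₀ + at (with unit conversion) = 116.6 mph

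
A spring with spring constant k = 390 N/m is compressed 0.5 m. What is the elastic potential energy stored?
PE = ½kx² = ½×390×0.5² = 48.75 J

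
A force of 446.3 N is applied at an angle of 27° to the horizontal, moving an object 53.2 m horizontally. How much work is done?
W = Fd cosθ = 446.3×53.2×cos(27°) = 21155.0 J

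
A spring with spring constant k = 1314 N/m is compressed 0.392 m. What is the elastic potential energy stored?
PE = ½kx² = ½×1314×0.392² = 101.0 J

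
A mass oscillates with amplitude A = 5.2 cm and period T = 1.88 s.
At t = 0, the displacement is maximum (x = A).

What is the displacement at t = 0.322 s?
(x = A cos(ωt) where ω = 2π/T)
ω = 2π/T = 2π/1.88 = 3.342 rad/s
x = A cos(ωt) = 5.2×cos(3.342×0.322) = 2.468 cm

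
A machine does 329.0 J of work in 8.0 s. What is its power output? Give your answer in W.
P = W/t = 329 J / 8 s = 41.12 W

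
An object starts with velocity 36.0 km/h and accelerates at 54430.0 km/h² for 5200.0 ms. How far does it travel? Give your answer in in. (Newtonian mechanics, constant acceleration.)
d = v₀t + ½at² (with unit conversion) = 4283.0 in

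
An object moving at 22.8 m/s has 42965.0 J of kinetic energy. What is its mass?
KE = ½mv² → m = 2KE/v² = 2×42965.0/22.8² = 165.3 kg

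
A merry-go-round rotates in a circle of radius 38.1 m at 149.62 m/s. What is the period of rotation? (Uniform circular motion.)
T = 2πr/v = 2π×38.1/149.62 = 1.6 s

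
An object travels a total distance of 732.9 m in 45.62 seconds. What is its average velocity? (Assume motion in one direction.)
v_avg = Δd / Δt = 732.9 / 45.62 = 16.07 m/s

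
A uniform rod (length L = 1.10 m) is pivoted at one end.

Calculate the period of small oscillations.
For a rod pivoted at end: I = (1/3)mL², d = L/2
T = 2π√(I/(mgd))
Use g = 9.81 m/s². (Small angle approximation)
I/m = (1/3)L² = 0.4033 m²; d = L/2 = 0.55 m
T = 2π√(I/(mgd)) = 2π√(0.4033/(9.81×0.55)) = 1.718 s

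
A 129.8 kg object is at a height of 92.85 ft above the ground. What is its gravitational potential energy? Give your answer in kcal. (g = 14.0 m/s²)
PE = mgh = 129.8 kg × 14.0 m/s² × 28.3 m = 5.143e+04 J = 12.29 kcal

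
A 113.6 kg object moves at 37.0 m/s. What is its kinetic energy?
KE = ½mv² = ½×113.6×37.0² = 77759.2 J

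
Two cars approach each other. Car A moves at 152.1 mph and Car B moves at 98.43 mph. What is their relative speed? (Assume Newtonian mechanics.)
v_rel = v_A + v_B = 152.1 + 98.43 = 250.5 mph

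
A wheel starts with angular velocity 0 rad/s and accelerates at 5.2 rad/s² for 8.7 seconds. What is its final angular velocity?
ω = ω₀ + αt = 0 + 5.2 × 8.7 = 45.24 rad/s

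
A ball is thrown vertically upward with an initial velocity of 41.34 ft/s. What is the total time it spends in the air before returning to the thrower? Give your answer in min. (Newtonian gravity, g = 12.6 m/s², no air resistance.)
t_total = 2v₀/g (with unit conversion) = 0.03333 min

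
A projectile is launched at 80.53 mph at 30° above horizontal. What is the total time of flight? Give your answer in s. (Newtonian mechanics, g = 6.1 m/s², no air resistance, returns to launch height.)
T = 2v₀sin(θ)/g (with unit conversion) = 5.902 s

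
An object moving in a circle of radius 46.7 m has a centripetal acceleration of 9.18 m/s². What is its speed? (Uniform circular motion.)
v = √(a_c × r) = √(9.18 × 46.7) = 20.71 m/s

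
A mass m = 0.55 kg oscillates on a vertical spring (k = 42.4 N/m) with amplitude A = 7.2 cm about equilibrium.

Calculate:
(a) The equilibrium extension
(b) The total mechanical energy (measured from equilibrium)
x_eq = mg/k = 0.55×9.81/42.4 = 0.1273 m = 12.73 cm
E = ½kA² = ½×42.4×(0.072)² = 0.1099 J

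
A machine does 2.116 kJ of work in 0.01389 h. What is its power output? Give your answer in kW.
P = W/t = 2116 J / 50 s = 42.32 W = 0.04232 kW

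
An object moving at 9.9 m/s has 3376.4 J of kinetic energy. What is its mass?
KE = ½mv² → m = 2KE/v² = 2×3376.4/9.9² = 68.9 kg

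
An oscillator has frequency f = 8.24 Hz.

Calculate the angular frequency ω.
ω = 2πf = 2π×8.24 = 51.77 rad/s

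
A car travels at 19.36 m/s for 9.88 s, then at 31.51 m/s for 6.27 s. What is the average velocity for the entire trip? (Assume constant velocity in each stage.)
d₁ = v₁t₁ = 19.36 × 9.88 = 191.277 m
d₂ = v₂t₂ = 31.51 × 6.27 = 197.568 m
d_total = 388.84 m, t_total = 16.15 s
v_avg = d_total/t_total = 388.84/16.15 = 24.08 m/s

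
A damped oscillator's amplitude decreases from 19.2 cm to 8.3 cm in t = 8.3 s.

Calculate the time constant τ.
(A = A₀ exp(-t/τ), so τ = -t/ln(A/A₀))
A/A₀ = 8.3/19.2 = 0.4323; ln(A/A₀) = -0.8387
τ = −t/ln(A/A₀) = −8.3/-0.8387 = 9.897 s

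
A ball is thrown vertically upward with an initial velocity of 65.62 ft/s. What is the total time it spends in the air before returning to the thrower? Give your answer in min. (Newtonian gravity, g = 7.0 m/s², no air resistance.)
t_total = 2v₀/g (with unit conversion) = 0.09524 min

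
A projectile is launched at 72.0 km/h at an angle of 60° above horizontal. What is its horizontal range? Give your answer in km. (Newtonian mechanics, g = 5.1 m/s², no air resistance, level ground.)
R = v₀² sin(2θ) / g (with unit conversion) = 0.06792 km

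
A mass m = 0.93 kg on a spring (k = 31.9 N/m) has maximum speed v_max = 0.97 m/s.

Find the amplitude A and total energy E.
½mv²_max = ½kA² → A = v_max√(m/k) = 0.97×√(0.93/31.9) = 0.1656 m = 16.56 cm
E = ½mv²_max = ½×0.93×0.97² = 0.4375 J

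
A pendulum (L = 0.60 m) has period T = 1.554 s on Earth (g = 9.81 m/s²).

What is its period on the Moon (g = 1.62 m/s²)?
T = 2π√(L/g), so T_moon/T_earth = √(g_earth/g_moon)
T_moon = 2π√(0.6/1.62) = 3.824 s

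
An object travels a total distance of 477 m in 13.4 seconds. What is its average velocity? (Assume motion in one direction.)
v_avg = Δd / Δt = 477 / 13.4 = 35.6 m/s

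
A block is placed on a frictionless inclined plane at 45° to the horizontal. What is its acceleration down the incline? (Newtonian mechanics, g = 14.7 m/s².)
a = g sin(θ) = 14.7 × sin(45°) = 14.7 × 0.7071 = 10.39 m/s²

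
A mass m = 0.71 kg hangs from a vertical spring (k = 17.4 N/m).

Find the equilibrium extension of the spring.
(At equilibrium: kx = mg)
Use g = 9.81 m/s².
x_eq = mg/k = 0.71×9.81/17.4 = 0.4003 m = 40.03 cm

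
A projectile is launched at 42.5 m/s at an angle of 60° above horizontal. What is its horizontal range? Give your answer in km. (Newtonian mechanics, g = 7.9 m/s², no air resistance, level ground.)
R = v₀² sin(2θ) / g (with unit conversion) = 0.198 km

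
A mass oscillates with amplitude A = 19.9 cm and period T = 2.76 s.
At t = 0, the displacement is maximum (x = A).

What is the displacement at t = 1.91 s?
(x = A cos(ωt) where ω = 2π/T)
ω = 2π/T = 2π/2.76 = 2.277 rad/s
x = A cos(ωt) = 19.9×cos(2.277×1.91) = -7.089 cm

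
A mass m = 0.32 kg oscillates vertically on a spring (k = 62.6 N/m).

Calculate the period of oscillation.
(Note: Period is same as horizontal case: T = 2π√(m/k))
T = 2π√(m/k) = 2π√(0.32/62.6) = 0.4492 s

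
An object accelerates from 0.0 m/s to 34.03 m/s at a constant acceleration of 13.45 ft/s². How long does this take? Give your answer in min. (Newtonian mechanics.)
t = (v - v₀)/a (with unit conversion) = 0.1383 min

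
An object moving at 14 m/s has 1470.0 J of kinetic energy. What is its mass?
KE = ½mv² → m = 2KE/v² = 2×1470.0/14² = 15.0 kg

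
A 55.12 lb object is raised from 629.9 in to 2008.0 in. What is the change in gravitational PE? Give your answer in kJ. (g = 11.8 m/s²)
ΔPE = mg(h₂ − h₁) = 25 kg × 11.8 m/s² × (51 − 16) m = 1.033e+04 J = 10.33 kJ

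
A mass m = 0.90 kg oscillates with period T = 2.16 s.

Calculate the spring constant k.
T = 2π√(m/k) → k = m(2π/T)² = 0.9×(2π/2.16)² = 7.615 N/m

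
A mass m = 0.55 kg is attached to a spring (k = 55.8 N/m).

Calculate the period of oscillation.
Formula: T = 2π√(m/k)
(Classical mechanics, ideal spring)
T = 2π√(m/k) = 2π√(0.55/55.8) = 0.6238 s; f = 1/T = 1.603 Hz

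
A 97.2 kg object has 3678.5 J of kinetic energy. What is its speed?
KE = ½mv² → v = √(2KE/m) = √(2×3678.5/97.2) = 8.7 m/s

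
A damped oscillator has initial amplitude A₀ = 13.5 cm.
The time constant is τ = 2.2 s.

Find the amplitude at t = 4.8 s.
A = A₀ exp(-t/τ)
A = A₀ exp(−t/τ) = 13.5×exp(−4.8/2.2) = 1.523 cm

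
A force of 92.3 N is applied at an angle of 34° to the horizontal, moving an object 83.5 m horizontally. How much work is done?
W = Fd cosθ = 92.3×83.5×cos(34°) = 6389.4 J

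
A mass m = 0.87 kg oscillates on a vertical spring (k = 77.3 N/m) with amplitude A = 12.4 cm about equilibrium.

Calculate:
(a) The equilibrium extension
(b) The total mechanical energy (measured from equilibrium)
x_eq = mg/k = 0.87×9.81/77.3 = 0.1104 m = 11.04 cm
E = ½kA² = ½×77.3×(0.124)² = 0.5943 J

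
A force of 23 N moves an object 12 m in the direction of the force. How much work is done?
W = Fd = 23×12 = 276.0 J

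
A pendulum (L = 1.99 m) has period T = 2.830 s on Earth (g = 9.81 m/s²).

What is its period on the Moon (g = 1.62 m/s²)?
T = 2π√(L/g), so T_moon/T_earth = √(g_earth/g_moon)
T_moon = 2π√(1.99/1.62) = 6.964 s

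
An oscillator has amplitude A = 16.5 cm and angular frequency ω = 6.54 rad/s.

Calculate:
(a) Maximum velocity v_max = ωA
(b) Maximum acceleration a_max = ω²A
v_max = ωA = 6.54×0.165 = 1.079 m/s
a_max = ω²A = 6.54²×0.165 = 7.057 m/s²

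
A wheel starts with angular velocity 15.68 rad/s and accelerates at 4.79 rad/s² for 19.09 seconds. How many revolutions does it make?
θ = ω₀t + ½αt² = 15.68×19.09 + ½×4.79×19.09² = 1172.14 rad
Revolutions = θ/(2π) = 1172.14/(2π) = 186.55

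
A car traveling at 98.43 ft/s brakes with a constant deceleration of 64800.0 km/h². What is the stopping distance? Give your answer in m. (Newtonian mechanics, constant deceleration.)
d = v₀² / (2a) (with unit conversion) = 90.01 m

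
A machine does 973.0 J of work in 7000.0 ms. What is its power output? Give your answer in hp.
P = W/t = 973 J / 7 s = 139 W = 0.1864 hp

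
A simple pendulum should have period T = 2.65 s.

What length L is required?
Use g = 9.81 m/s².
T = 2π√(L/g) → L = g(T/2π)² = 9.81×(2.65/2π)² = 1.745 m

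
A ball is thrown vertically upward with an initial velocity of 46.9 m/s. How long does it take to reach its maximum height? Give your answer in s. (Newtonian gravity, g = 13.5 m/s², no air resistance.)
t_up = v₀/g = 3.474 s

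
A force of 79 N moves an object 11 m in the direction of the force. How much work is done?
W = Fd = 79×11 = 869.0 J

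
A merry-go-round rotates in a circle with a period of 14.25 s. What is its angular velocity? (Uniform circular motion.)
ω = 2π/T = 2π/14.25 = 0.4409 rad/s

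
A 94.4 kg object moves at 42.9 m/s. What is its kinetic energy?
KE = ½mv² = ½×94.4×42.9² = 86867.35 J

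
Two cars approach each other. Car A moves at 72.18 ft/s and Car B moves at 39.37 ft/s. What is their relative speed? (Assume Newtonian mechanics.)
v_rel = v_A + v_B = 72.18 + 39.37 = 111.6 ft/s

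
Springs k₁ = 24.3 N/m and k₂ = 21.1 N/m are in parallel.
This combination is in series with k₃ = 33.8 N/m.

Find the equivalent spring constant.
k₁₂ = k₁ + k₂ = 45.4 N/m (parallel)
1/k_eq = 1/k₁₂ + 1/k₃ → k_eq = 19.38 N/m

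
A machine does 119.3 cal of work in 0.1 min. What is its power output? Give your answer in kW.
P = W/t = 499.2 J / 6 s = 83.19 W = 0.08319 kW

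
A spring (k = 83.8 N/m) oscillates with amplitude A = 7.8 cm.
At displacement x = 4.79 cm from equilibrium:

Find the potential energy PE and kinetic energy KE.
E_total = ½kA² = ½×83.8×(0.078)² = 0.2549 J
PE = ½kx² = ½×83.8×(0.0479)² = 0.09614 J
KE = E_total − PE = 0.1588 J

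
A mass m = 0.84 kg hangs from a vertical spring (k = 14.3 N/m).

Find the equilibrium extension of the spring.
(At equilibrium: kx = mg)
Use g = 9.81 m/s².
x_eq = mg/k = 0.84×9.81/14.3 = 0.5763 m = 57.63 cm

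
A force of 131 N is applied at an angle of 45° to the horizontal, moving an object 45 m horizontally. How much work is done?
W = Fd cosθ = 131×45×cos(45°) = 4168.4 J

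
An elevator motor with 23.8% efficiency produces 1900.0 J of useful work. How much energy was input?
W_in = W_out/η = 1900.0/0.238 = 7983.2 J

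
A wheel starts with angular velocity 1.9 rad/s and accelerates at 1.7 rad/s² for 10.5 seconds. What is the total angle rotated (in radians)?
θ = ω₀t + ½αt² = 1.9×10.5 + ½×1.7×10.5² = 113.66 rad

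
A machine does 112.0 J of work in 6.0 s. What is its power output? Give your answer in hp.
P = W/t = 112 J / 6 s = 18.67 W = 0.02503 hp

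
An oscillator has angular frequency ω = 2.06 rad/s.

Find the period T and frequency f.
T = 2π/ω = 2π/2.06 = 3.05 s; f = ω/2π = 0.3279 Hz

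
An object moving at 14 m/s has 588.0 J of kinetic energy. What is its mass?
KE = ½mv² → m = 2KE/v² = 2×588.0/14² = 6.0 kg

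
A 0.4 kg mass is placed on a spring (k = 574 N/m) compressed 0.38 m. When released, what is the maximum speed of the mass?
½kx² = ½mv² → v = x√(k/m) = 0.38×√(574/0.4) = 14.39 m/s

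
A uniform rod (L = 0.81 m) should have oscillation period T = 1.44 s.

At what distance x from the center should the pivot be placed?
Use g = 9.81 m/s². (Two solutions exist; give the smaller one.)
T = 2π√((L²/12 + x²)/(gx)). Let c = T²g/(4π²) = 0.5153.
x² − cx + L²/12 = 0 → x = (c − √(c² − L²/3))/2 = 0.1495 m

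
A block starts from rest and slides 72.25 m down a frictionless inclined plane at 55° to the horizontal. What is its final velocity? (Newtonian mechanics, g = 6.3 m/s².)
a = g sin(θ) = 6.3 × sin(55°) = 5.16 m/s²
v = √(2ad) = √(2 × 5.16 × 72.25) = 27.31 m/s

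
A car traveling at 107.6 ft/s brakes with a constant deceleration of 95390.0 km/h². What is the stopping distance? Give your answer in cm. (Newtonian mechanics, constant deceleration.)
d = v₀² / (2a) (with unit conversion) = 7307.0 cm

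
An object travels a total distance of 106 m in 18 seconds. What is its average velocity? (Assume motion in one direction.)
v_avg = Δd / Δt = 106 / 18 = 5.89 m/s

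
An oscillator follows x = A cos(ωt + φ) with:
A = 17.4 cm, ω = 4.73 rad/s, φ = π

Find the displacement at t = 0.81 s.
x = A cos(ωt + φ) = 17.4×cos(4.73×0.81 + π) = 13.42 cm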